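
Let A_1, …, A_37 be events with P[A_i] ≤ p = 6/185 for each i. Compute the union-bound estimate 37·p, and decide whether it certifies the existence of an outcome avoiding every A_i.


Union bound: P[∪_{i=1}^{37} A_i] ≤ Σ_i P[A_i] ≤ 37·p = 37·(6/185) = 6/5.
Numerically: 6/5 ≈ 1.20000.
Is 6/5 < 1? NO.
Since the bound 6/5 is ≥ 1, the union bound is uninformative here; it does NOT by itself certify existence.

37·p = 6/5 ≈ 1.20000; existence NOT certified by the union bound.


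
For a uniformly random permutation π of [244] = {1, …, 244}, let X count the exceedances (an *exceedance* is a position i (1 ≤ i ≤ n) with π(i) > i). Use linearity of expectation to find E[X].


Write X = Σ_{i=1}^{244} X_i, where X_i = 1_{π(i) > i}.
For each fixed i, π(i) is uniform over {1, …, 244} (marginal of a uniform permutation), so P[π(i) > i] = (n − i)/n. Summing: Σ_{i=1}^{244} (n − i)/n = (0 + 1 + … + 243)/244 = 244(244 − 1)/(2·244) = (244 − 1)/2.
Hence E[X] = Σ_{i=1}^{244} (244 − i)/244 = 243/2 ≈ 121.5000.

E[X] = 243/2 = 121.5000.


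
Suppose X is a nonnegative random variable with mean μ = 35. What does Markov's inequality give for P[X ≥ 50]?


μ = E[X] = 35, a = 50.
Markov: P[X ≥ 50] ≤ μ/a = (35)/50 = 7/10.
Numerically: ≈ 0.7000.
(Since a = 50 > μ = 35.0000, the bound 7/10 is < 1 and informative.)

P[X ≥ 50] ≤ 7/10 ≈ 0.7000.


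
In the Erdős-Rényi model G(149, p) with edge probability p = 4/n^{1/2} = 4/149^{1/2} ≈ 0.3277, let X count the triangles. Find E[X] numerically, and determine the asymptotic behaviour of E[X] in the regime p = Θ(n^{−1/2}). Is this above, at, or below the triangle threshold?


Number of potential triangles: C(149, 3) = 540274.
Each occurs with probability p³ ≈ (0.3277)³ ≈ 3.518849e-02.
By linearity: E[X] = C(149, 3)·p³ ≈ 540274 · 3.518849e-02 ≈ 19011.4236.
Since α = 1/2 < 1, p = c/n^{1/2} ≫ 1/n is above the triangle threshold p ~ 1/n. Asymptotically E[X] ~ (c³/6)·n^{3(1−α)} = (4³/6)·n^{1.5} → ∞; triangles are abundant w.h.p.

E[X] ≈ 19011.4236; in regime p = Θ(1/n^{1/2}) E[X] diverges (above the triangle threshold p ~ 1/n).


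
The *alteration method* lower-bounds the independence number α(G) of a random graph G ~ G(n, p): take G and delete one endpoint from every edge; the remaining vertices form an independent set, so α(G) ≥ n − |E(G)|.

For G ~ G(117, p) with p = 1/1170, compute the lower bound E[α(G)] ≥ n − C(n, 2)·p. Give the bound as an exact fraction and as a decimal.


E[|E(G)|] = C(117, 2)·p = 6786 · (1/1170) = 29/5.
E[α(G)] ≥ n − E[|E(G)|] = 117 − 29/5 = 556/5.
Numerically: ≈ 111.20000.
(This is only a lower bound; the true E[α(G)] may be larger.)

E[α(G)] ≥ 556/5 ≈ 111.20000.


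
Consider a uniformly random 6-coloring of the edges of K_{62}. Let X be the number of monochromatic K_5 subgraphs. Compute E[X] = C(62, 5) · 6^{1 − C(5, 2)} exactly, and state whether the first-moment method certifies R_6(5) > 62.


E[X] = C(62, 5) · 6^{1 − 10} = 6471002 · 6^{−9} = 6471002/10077696.
As a reduced fraction: E[X] = 3235501/5038848 ≈ 0.6421.
Is E[X] < 1? YES.
Since E[X] < 1, there exists a 6-coloring of K_{62} with no monochromatic K_5; hence R_6(5) > 62.

E[X] = 3235501/5038848 ≈ 0.6421; E[X] < 1, so R_6(5) > 62.


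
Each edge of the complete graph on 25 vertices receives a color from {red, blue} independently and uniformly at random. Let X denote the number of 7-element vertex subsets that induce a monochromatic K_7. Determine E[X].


Let X = Σ_S X_S over the C(25, 7) = 480700 subsets S of size 7, where X_S = 1 if the K_7 on S is monochromatic.
For a fixed S, the K_7 on S has C(7, 2) = 21 edges. P[all 21 edges red] = (1/2)^21, and likewise for blue, so P[monochromatic] = 2·(1/2)^21 = 2^{1 − 21} = 1/1048576.
By linearity: E[X] = C(25, 7) · 2^{1 − 21} = 480700 · 1/1048576 = 120175/262144.
Numerically: E[X] ≈ 0.458431.

E[X] = C(25,7)·2^(1−C(7,2)) = 120175/262144 ≈ 0.458431.


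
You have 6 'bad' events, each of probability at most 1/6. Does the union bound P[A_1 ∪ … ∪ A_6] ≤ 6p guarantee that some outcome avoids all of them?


Union bound: P[∪_{i=1}^{6} A_i] ≤ Σ_i P[A_i] ≤ 6·p = 6·(1/6) = 1.
Numerically: 1 ≈ 1.0000.
Is 1 < 1? NO.
Since the bound 1 is ≥ 1, the union bound is uninformative here; it does NOT by itself certify existence.

6·p = 1 ≈ 1.0000; existence NOT certified by the union bound.


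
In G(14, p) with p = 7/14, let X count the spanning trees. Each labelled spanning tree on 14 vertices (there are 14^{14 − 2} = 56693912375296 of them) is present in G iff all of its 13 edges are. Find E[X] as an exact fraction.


K_14 has 14^{14 − 2} = 56693912375296 labelled spanning trees.
For each such spanning tree H, let X_H = 1 if all 13 edges of H are present in G. Then P[X_H = 1] = p^{13} = (1/2)^{13} = 1/8192.
By linearity of expectation: E[X] = Σ_H E[X_H] = 56693912375296 · p^{13} = 56693912375296 · 1/8192 = 13841287201/2.
Numerically: E[X] ≈ 6.92064e+09.

E[X] = 56693912375296 · (1/2)^{13} = 13841287201/2 ≈ 6.92064e+09.


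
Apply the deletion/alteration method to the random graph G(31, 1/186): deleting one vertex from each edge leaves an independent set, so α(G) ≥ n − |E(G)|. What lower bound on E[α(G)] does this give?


E[|E(G)|] = C(31, 2)·p = 465 · (1/186) = 5/2.
E[α(G)] ≥ n − E[|E(G)|] = 31 − 5/2 = 57/2.
Numerically: ≈ 28.5000.
(This is only a lower bound; the true E[α(G)] may be larger.)

E[α(G)] ≥ 57/2 ≈ 28.5000.


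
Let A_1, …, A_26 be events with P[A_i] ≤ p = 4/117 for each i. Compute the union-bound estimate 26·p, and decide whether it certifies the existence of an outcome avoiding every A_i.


Union bound: P[∪_{i=1}^{26} A_i] ≤ Σ_i P[A_i] ≤ 26·p = 26·(4/117) = 8/9.
Numerically: 8/9 ≈ 0.8888889.
Is 8/9 < 1? YES.
Since P[∪ A_i] ≤ 8/9 < 1, the complement has P[∩ A_i^c] ≥ 1 − 8/9 = 1/9 > 0, so some outcome avoids every A_i.

26·p = 8/9 ≈ 0.8888889; existence CERTIFIED by the union bound.


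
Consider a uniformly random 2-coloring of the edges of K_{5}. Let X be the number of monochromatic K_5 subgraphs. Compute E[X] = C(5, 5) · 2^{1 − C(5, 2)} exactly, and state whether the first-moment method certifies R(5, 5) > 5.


E[X] = C(5, 5) · 2^{1 − 10} = 1 · 2^{−9} = 1/512.
As a reduced fraction: E[X] = 1/512 ≈ 0.0020.
Is E[X] < 1? YES.
Since E[X] < 1, there exists a 2-coloring of K_{5} with no monochromatic K_5; hence R(5, 5) > 5.

E[X] = 1/512 ≈ 0.0020; E[X] < 1, so R(5, 5) > 5.


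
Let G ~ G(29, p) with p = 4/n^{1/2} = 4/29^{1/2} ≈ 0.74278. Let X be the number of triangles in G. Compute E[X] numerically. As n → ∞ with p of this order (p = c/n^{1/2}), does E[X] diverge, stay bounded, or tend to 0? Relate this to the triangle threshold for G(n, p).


Number of potential triangles: C(29, 3) = 3654.
Each occurs with probability p³ ≈ (0.74278)³ ≈ 4.0981040e-01.
By linearity: E[X] = C(29, 3)·p³ ≈ 3654 · 4.0981040e-01 ≈ 1497.44721.
Since α = 1/2 < 1, p = c/n^{1/2} ≫ 1/n is above the triangle threshold p ~ 1/n. Asymptotically E[X] ~ (c³/6)·n^{3(1−α)} = (4³/6)·n^{1.5} → ∞; triangles are abundant w.h.p.

E[X] ≈ 1497.44721; in regime p = Θ(1/n^{1/2}) E[X] diverges (above the triangle threshold p ~ 1/n).


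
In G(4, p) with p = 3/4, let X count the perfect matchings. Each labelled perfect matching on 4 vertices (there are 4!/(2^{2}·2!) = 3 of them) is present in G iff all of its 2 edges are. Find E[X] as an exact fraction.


K_4 has 4!/(2^{2}·2!) = 3 labelled perfect matchings.
For each such perfect matching H, let X_H = 1 if all 2 edges of H are present in G. Then P[X_H = 1] = p^{2} = (3/4)^{2} = 9/16.
By linearity of expectation: E[X] = Σ_H E[X_H] = 3 · p^{2} = 3 · 9/16 = 27/16.
Numerically: E[X] ≈ 1.688.

E[X] = 3 · (3/4)^{2} = 27/16 ≈ 1.688.


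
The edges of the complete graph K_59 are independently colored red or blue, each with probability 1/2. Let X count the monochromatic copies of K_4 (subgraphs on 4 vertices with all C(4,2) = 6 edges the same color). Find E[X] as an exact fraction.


Let X = Σ_S X_S over the C(59, 4) = 455126 subsets S of size 4, where X_S = 1 if the K_4 on S is monochromatic.
For a fixed S, the K_4 on S has C(4, 2) = 6 edges. P[all 6 edges red] = (1/2)^6, and likewise for blue, so P[monochromatic] = 2·(1/2)^6 = 2^{1 − 6} = 1/32.
Summing: E[X] = C(59, 4) · 2^{1 − 6} = 455126 · 1/32 = 227563/16.
Numerically: E[X] ≈ 14222.6875.

E[X] = C(59,4)·2^(1−C(4,2)) = 227563/16 ≈ 14222.6875.


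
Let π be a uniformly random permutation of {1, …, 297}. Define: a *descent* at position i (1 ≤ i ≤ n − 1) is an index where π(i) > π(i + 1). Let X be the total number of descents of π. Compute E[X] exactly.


Write X = Σ X_I over i = 1, …, 296, with X_I the indicator of one descent.
There are 296 indicators.
For each fixed i, the pair (π(i), π(i+1)) is a uniformly random ordered pair of distinct values from {1, …, 297}; by symmetry P[π(i) > π(i+1)] = 1/2.
By linearity: E[X] = 296 · (1/2) = (297 − 1) · (1/2) = 148 ≈ 148.000.

E[X] = 148 = 148.000.


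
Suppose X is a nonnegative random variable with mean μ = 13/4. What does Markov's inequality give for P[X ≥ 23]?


μ = E[X] = 13/4, a = 23.
Markov: P[X ≥ 23] ≤ μ/a = (13/4)/23 = 13/92.
Numerically: ≈ 0.141304.
(Since a = 23 > μ = 3.250000, the bound 13/92 is < 1 and informative.)

P[X ≥ 23] ≤ 13/92 ≈ 0.141304.


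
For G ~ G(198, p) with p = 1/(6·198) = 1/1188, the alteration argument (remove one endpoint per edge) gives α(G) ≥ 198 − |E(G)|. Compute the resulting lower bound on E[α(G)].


E[|E(G)|] = C(198, 2)·p = 19503 · (1/1188) = 197/12.
E[α(G)] ≥ n − E[|E(G)|] = 198 − 197/12 = 2179/12.
Numerically: ≈ 181.583.
(This is only a lower bound; the true E[α(G)] may be larger.)

E[α(G)] ≥ 2179/12 ≈ 181.583.


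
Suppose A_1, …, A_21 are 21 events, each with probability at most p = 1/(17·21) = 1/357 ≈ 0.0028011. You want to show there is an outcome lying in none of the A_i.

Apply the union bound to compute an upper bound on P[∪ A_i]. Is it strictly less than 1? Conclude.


Union bound: P[∪_{i=1}^{21} A_i] ≤ Σ_i P[A_i] ≤ 21·p = 21·(1/357) = 1/17.
Numerically: 1/17 ≈ 0.0588235.
Is 1/17 < 1? YES.
Since P[∪ A_i] ≤ 1/17 < 1, the complement has P[∩ A_i^c] ≥ 1 − 1/17 = 16/17 > 0, so some outcome avoids every A_i.

21·p = 1/17 ≈ 0.0588235; existence CERTIFIED by the union bound.


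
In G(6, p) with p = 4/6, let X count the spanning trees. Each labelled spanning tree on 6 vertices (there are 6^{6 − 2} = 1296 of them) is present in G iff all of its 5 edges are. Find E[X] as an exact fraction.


K_6 has 6^{6 − 2} = 1296 labelled spanning trees.
For each such spanning tree H, let X_H = 1 if all 5 edges of H are present in G. Then P[X_H = 1] = p^{5} = (2/3)^{5} = 32/243.
By linearity: E[X] = Σ_H E[X_H] = 1296 · p^{5} = 1296 · 32/243 = 512/3.
Numerically: E[X] ≈ 170.667.

E[X] = 1296 · (2/3)^{5} = 512/3 ≈ 170.667.


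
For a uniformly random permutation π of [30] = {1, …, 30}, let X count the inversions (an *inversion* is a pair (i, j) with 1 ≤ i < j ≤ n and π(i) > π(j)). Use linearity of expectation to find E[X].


Write X = Σ X_I over the C(30, 2) = 435 pairs i < j, with X_I the indicator of one inversion.
There are 435 indicators.
For each fixed pair i < j, the values π(i) and π(j) are two distinct elements of {1, …, 30} in uniformly random order; by symmetry P[π(i) > π(j)] = 1/2.
By linearity: E[X] = 435 · (1/2) = C(30, 2) · (1/2) = 435/2 = 435/2 ≈ 217.500000.

E[X] = 435/2 = 217.500000.


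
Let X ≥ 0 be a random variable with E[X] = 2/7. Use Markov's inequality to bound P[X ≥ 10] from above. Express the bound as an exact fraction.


μ = E[X] = 2/7, a = 10.
Markov: P[X ≥ 10] ≤ μ/a = (2/7)/10 = 1/35.
Numerically: ≈ 0.029.
(Since a = 10 > μ = 0.286, the bound 1/35 is < 1 and informative.)

P[X ≥ 10] ≤ 1/35 ≈ 0.029.


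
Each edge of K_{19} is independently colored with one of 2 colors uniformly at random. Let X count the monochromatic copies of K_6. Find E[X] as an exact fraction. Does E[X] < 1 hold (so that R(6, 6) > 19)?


E[X] = C(19, 6) · 2^{1 − 15} = 27132 · 2^{−14} = 27132/16384.
As a reduced fraction: E[X] = 6783/4096 ≈ 1.6560059.
Is E[X] < 1? NO.
Since E[X] ≥ 1, the first-moment bound is inconclusive at n = 19; it does NOT by itself certify R(6, 6) > 19.

E[X] = 6783/4096 ≈ 1.6560059; E[X] ≥ 1; first-moment method inconclusive here.


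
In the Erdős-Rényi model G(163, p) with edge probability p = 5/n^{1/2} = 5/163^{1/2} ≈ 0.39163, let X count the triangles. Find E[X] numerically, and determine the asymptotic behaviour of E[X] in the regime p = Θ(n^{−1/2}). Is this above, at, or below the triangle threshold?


Number of potential triangles: C(163, 3) = 708561.
Each occurs with probability p³ ≈ (0.39163)³ ≈ 6.0065985e-02.
By linearity: E[X] = C(163, 3)·p³ ≈ 708561 · 6.0065985e-02 ≈ 42560.41470.
Since α = 1/2 < 1, p = c/n^{1/2} ≫ 1/n is above the triangle threshold p ~ 1/n. Asymptotically E[X] ~ (c³/6)·n^{3(1−α)} = (5³/6)·n^{1.5} → ∞; triangles are abundant w.h.p.

E[X] ≈ 42560.41470; in regime p = Θ(1/n^{1/2}) E[X] diverges (above the triangle threshold p ~ 1/n).


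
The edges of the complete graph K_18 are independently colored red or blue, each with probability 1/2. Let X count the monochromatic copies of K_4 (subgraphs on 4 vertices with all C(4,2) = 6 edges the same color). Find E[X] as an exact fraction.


Let X = Σ_S X_S over the C(18, 4) = 3060 subsets S of size 4, where X_S = 1 if the K_4 on S is monochromatic.
For a fixed S, the K_4 on S has C(4, 2) = 6 edges. P[all 6 edges red] = (1/2)^6, and likewise for blue, so P[monochromatic] = 2·(1/2)^6 = 2^{1 − 6} = 1/32.
By linearity: E[X] = C(18, 4) · 2^{1 − 6} = 3060 · 1/32 = 765/8.
Numerically: E[X] ≈ 95.625.

E[X] = C(18,4)·2^(1−C(4,2)) = 765/8 ≈ 95.625.


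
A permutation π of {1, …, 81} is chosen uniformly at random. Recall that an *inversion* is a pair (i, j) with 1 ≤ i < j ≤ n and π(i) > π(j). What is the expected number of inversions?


Write X = Σ X_I over the C(81, 2) = 3240 pairs i < j, with X_I the indicator of one inversion.
There are 3240 indicators.
For each fixed pair i < j, the values π(i) and π(j) are two distinct elements of {1, …, 81} in uniformly random order; by symmetry P[π(i) > π(j)] = 1/2.
By linearity: E[X] = 3240 · (1/2) = C(81, 2) · (1/2) = 3240/2 = 1620 ≈ 1620.000000.

E[X] = 1620 = 1620.000000.


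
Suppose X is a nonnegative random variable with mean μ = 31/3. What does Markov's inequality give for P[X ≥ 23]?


μ = E[X] = 31/3, a = 23.
Markov: P[X ≥ 23] ≤ μ/a = (31/3)/23 = 31/69.
Numerically: ≈ 0.449275.
(Since a = 23 > μ = 10.333333, the bound 31/69 is < 1 and informative.)

P[X ≥ 23] ≤ 31/69 ≈ 0.449275.


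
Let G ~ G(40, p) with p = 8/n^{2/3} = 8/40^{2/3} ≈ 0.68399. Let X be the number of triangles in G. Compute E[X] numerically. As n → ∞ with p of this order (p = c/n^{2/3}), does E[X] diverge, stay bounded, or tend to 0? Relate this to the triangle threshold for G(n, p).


Number of potential triangles: C(40, 3) = 9880.
Each occurs with probability p³ ≈ (0.68399)³ ≈ 3.20000000e-01.
By linearity: E[X] = C(40, 3)·p³ ≈ 9880 · 3.20000000e-01 ≈ 3161.600000.
Since α = 2/3 < 1, p = c/n^{2/3} ≫ 1/n is above the triangle threshold p ~ 1/n. Asymptotically E[X] ~ (c³/6)·n^{3(1−α)} = (8³/6)·n^{1} → ∞; triangles are abundant w.h.p.

E[X] ≈ 3161.600000; in regime p = Θ(1/n^{2/3}) E[X] diverges (above the triangle threshold p ~ 1/n).


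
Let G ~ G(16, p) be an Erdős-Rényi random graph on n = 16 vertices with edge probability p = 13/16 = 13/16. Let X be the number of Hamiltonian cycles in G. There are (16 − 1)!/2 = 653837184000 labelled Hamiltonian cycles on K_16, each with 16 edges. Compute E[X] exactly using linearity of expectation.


K_16 has (16 − 1)!/2 = 653837184000 labelled Hamiltonian cycles.
For each such Hamiltonian cycle H, let X_H = 1 if all 16 edges of H are present in G. Then P[X_H = 1] = p^{16} = (13/16)^{16} = 665416609183179841/18446744073709551616.
By linearity: E[X] = Σ_H E[X_H] = 653837184000 · p^{16} = 653837184000 · 665416609183179841/18446744073709551616 = 424877072202303561918952875/18014398509481984.
Numerically: E[X] ≈ 2.36e+10.

E[X] = 653837184000 · (13/16)^{16} = 424877072202303561918952875/18014398509481984 ≈ 2.36e+10.


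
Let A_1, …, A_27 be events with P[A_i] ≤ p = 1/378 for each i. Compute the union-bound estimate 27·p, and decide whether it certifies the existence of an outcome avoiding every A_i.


Union bound: P[∪_{i=1}^{27} A_i] ≤ Σ_i P[A_i] ≤ 27·p = 27·(1/378) = 1/14.
Numerically: 1/14 ≈ 0.0714286.
Is 1/14 < 1? YES.
Since P[∪ A_i] ≤ 1/14 < 1, the complement has P[∩ A_i^c] ≥ 1 − 1/14 = 13/14 > 0, so some outcome avoids every A_i.

27·p = 1/14 ≈ 0.0714286; existence CERTIFIED by the union bound.


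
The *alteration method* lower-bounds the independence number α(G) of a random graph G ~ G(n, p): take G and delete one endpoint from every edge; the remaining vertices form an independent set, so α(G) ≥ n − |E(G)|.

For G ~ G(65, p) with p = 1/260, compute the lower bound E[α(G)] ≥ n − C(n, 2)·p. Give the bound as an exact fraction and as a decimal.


E[|E(G)|] = C(65, 2)·p = 2080 · (1/260) = 8.
E[α(G)] ≥ n − E[|E(G)|] = 65 − 8 = 57.
Numerically: ≈ 57.0000.
(This is only a lower bound; the true E[α(G)] may be larger.)

E[α(G)] ≥ 57 ≈ 57.0000.


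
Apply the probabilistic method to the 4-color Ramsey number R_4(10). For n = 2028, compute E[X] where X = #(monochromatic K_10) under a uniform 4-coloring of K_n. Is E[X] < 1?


E[X] = C(2028, 10) · 4^{1 − 45} = 317149973285521499299300410 · 4^{−44} = 317149973285521499299300410/309485009821345068724781056.
As a reduced fraction: E[X] = 158574986642760749649650205/154742504910672534362390528 ≈ 1.025.
Is E[X] < 1? NO.
Since E[X] ≥ 1, the first-moment bound is inconclusive at n = 2028; it does NOT by itself certify R_4(10) > 2028.

E[X] = 158574986642760749649650205/154742504910672534362390528 ≈ 1.025; E[X] ≥ 1; first-moment method inconclusive here.


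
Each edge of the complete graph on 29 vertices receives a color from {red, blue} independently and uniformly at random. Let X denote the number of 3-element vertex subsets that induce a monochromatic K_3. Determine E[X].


Let X = Σ_S X_S over the C(29, 3) = 3654 subsets S of size 3, where X_S = 1 if the K_3 on S is monochromatic.
For a fixed S, the K_3 on S has C(3, 2) = 3 edges. P[all 3 edges red] = (1/2)^3, and likewise for blue, so P[monochromatic] = 2·(1/2)^3 = 2^{1 − 3} = 1/4.
Summing: E[X] = C(29, 3) · 2^{1 − 3} = 3654 · 1/4 = 1827/2.
Numerically: E[X] ≈ 913.500.

E[X] = C(29,3)·2^(1−C(3,2)) = 1827/2 ≈ 913.500.


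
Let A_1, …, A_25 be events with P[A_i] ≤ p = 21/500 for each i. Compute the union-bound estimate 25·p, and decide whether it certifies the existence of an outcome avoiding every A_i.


Union bound: P[∪_{i=1}^{25} A_i] ≤ Σ_i P[A_i] ≤ 25·p = 25·(21/500) = 21/20.
Numerically: 21/20 ≈ 1.0500.
Is 21/20 < 1? NO.
Since the bound 21/20 is ≥ 1, the union bound is uninformative here; it does NOT by itself certify existence.

25·p = 21/20 ≈ 1.0500; existence NOT certified by the union bound.


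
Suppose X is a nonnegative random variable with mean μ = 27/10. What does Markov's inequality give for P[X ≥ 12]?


μ = E[X] = 27/10, a = 12.
Markov: P[X ≥ 12] ≤ μ/a = (27/10)/12 = 9/40.
Numerically: ≈ 0.225000.
(Since a = 12 > μ = 2.700000, the bound 9/40 is < 1 and informative.)

P[X ≥ 12] ≤ 9/40 ≈ 0.225000.


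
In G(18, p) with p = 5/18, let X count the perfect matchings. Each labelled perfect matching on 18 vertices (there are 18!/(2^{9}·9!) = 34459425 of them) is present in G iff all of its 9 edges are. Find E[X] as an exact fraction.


K_18 has 18!/(2^{9}·9!) = 34459425 labelled perfect matchings.
For each such perfect matching H, let X_H = 1 if all 9 edges of H are present in G. Then P[X_H = 1] = p^{9} = (5/18)^{9} = 1953125/198359290368.
By linearity: E[X] = Σ_H E[X_H] = 34459425 · p^{9} = 34459425 · 1953125/198359290368 = 830908203125/2448880128.
Numerically: E[X] ≈ 339.

E[X] = 34459425 · (5/18)^{9} = 830908203125/2448880128 ≈ 339.


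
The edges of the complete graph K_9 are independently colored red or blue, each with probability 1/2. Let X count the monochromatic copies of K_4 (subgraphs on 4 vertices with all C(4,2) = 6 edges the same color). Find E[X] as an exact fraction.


Let X = Σ_S X_S over the C(9, 4) = 126 subsets S of size 4, where X_S = 1 if the K_4 on S is monochromatic.
For a fixed S, the K_4 on S has C(4, 2) = 6 edges. P[all 6 edges red] = (1/2)^6, and likewise for blue, so P[monochromatic] = 2·(1/2)^6 = 2^{1 − 6} = 1/32.
By linearity of expectation: E[X] = C(9, 4) · 2^{1 − 6} = 126 · 1/32 = 63/16.
Numerically: E[X] ≈ 3.937500.

E[X] = C(9,4)·2^(1−C(4,2)) = 63/16 ≈ 3.937500.


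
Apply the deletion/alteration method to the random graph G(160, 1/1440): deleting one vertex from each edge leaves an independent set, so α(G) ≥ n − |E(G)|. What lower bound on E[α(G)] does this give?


E[|E(G)|] = C(160, 2)·p = 12720 · (1/1440) = 53/6.
E[α(G)] ≥ n − E[|E(G)|] = 160 − 53/6 = 907/6.
Numerically: ≈ 151.16667.
(This is only a lower bound; the true E[α(G)] may be larger.)

E[α(G)] ≥ 907/6 ≈ 151.16667.


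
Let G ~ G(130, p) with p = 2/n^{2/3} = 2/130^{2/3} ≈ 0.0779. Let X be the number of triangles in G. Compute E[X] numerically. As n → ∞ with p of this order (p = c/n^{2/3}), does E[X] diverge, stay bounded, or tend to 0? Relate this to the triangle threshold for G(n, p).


Number of potential triangles: C(130, 3) = 357760.
Each occurs with probability p³ ≈ (0.0779)³ ≈ 4.73373e-04.
By linearity: E[X] = C(130, 3)·p³ ≈ 357760 · 4.73373e-04 ≈ 169.354.
Since α = 2/3 < 1, p = c/n^{2/3} ≫ 1/n is above the triangle threshold p ~ 1/n. Asymptotically E[X] ~ (c³/6)·n^{3(1−α)} = (2³/6)·n^{1} → ∞; triangles are abundant w.h.p.

E[X] ≈ 169.354; in regime p = Θ(1/n^{2/3}) E[X] diverges (above the triangle threshold p ~ 1/n).


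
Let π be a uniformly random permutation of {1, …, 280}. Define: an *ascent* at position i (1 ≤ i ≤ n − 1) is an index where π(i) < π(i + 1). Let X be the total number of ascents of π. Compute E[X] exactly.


Write X = Σ X_I over i = 1, …, 279, with X_I the indicator of one ascent.
There are 279 indicators.
For each fixed i, the pair (π(i), π(i+1)) is a uniformly random ordered pair of distinct values from {1, …, 280}; by symmetry P[π(i) < π(i+1)] = 1/2.
By linearity: E[X] = 279 · (1/2) = (280 − 1) · (1/2) = 279/2 ≈ 139.500000.

E[X] = 279/2 = 139.500000.


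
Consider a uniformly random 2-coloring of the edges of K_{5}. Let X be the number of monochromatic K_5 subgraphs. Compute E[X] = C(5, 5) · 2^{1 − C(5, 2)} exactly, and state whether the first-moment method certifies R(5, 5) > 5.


E[X] = C(5, 5) · 2^{1 − 10} = 1 · 2^{−9} = 1/512.
As a reduced fraction: E[X] = 1/512 ≈ 0.0020.
Is E[X] < 1? YES.
Since E[X] < 1, there exists a 2-coloring of K_{5} with no monochromatic K_5; hence R(5, 5) > 5.

E[X] = 1/512 ≈ 0.0020; E[X] < 1, so R(5, 5) > 5.


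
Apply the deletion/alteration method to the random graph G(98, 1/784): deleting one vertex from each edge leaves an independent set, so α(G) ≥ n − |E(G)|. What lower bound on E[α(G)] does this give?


E[|E(G)|] = C(98, 2)·p = 4753 · (1/784) = 97/16.
E[α(G)] ≥ n − E[|E(G)|] = 98 − 97/16 = 1471/16.
Numerically: ≈ 91.9375.
(This is only a lower bound; the true E[α(G)] may be larger.)

E[α(G)] ≥ 1471/16 ≈ 91.9375.


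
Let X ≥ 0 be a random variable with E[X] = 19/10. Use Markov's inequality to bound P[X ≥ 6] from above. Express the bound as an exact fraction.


μ = E[X] = 19/10, a = 6.
Markov: P[X ≥ 6] ≤ μ/a = (19/10)/6 = 19/60.
Numerically: ≈ 0.316667.
(Since a = 6 > μ = 1.900000, the bound 19/60 is < 1 and informative.)

P[X ≥ 6] ≤ 19/60 ≈ 0.316667.


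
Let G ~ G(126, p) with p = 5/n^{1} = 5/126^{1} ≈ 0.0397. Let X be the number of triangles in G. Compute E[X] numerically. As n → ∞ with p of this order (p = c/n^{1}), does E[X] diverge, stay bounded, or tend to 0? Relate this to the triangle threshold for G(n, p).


Number of potential triangles: C(126, 3) = 325500.
Each occurs with probability p³ ≈ (0.0397)³ ≈ 6.24883e-05.
By linearity: E[X] = C(126, 3)·p³ ≈ 325500 · 6.24883e-05 ≈ 20.340.
Here α = 1, so p = 5/n is exactly at the triangle threshold p ~ 1/n. Asymptotically E[X] → c³/6 = 5³/6 = 125/6 ≈ 20.833, a bounded constant. In this regime the triangle count is asymptotically Poisson(c³/6).

E[X] ≈ 20.340; in regime p = Θ(1/n^{1}) E[X] stays bounded (at the triangle threshold p ~ 1/n).


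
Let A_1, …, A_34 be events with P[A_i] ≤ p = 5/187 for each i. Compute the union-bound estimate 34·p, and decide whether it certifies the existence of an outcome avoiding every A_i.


Union bound: P[∪_{i=1}^{34} A_i] ≤ Σ_i P[A_i] ≤ 34·p = 34·(5/187) = 10/11.
Numerically: 10/11 ≈ 0.909091.
Is 10/11 < 1? YES.
Since P[∪ A_i] ≤ 10/11 < 1, the complement has P[∩ A_i^c] ≥ 1 − 10/11 = 1/11 > 0, so some outcome avoids every A_i.

34·p = 10/11 ≈ 0.909091; existence CERTIFIED by the union bound.


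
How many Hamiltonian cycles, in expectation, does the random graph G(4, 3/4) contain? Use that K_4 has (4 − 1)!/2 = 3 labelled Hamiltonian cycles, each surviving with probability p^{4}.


K_4 has (4 − 1)!/2 = 3 labelled Hamiltonian cycles.
For each such Hamiltonian cycle H, let X_H = 1 if all 4 edges of H are present in G. Then P[X_H = 1] = p^{4} = (3/4)^{4} = 81/256.
By linearity of expectation: E[X] = Σ_H E[X_H] = 3 · p^{4} = 3 · 81/256 = 243/256.
Numerically: E[X] ≈ 0.949219.

E[X] = 3 · (3/4)^{4} = 243/256 ≈ 0.949219.


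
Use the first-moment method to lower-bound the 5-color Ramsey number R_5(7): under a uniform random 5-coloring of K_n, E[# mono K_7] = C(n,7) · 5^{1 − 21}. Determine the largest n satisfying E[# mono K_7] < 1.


We need C(n, 7) · 5^{1 − 21} < 1, i.e. C(n, 7) < 5^{21 − 1} = 95367431640625.
Check values of n near the boundary:
  n = 335: C(335, 7) = 88202498238195; 88202498238195 < 95367431640625? YES
  n = 336: C(336, 7) = 90079147136880; 90079147136880 < 95367431640625? YES
  n = 337: C(337, 7) = 91989916924632; 91989916924632 < 95367431640625? YES
  n = 338: C(338, 7) = 93935323022736; 93935323022736 < 95367431640625? YES
  n = 339: C(339, 7) = 95915887062372; 95915887062372 < 95367431640625? NO
  n = 340: C(340, 7) = 97932136940560; 97932136940560 < 95367431640625? NO
  n = 341: C(341, 7) = 99984606876440; 99984606876440 < 95367431640625? NO
The largest n with C(n, 7) < 95367431640625 is n = 338 (where E[X] = 93935323022736/95367431640625 ≈ 0.98498). Hence R_5(7) > 338, i.e. R_5(7) ≥ 339.

Largest n = 338; hence R_5(7) > 338.


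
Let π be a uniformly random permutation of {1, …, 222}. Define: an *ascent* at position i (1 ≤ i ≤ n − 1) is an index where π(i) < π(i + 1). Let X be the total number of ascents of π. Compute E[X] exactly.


Write X = Σ X_I over i = 1, …, 221, with X_I the indicator of one ascent.
There are 221 indicators.
For each fixed i, the pair (π(i), π(i+1)) is a uniformly random ordered pair of distinct values from {1, …, 222}; by symmetry P[π(i) < π(i+1)] = 1/2.
By linearity: E[X] = 221 · (1/2) = (222 − 1) · (1/2) = 221/2 ≈ 110.500000.

E[X] = 221/2 = 110.500000.


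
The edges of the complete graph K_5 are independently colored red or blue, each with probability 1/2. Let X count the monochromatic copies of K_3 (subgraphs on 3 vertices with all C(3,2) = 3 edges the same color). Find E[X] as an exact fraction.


Let X = Σ_S X_S over the C(5, 3) = 10 subsets S of size 3, where X_S = 1 if the K_3 on S is monochromatic.
For a fixed S, the K_3 on S has C(3, 2) = 3 edges. P[all 3 edges red] = (1/2)^3, and likewise for blue, so P[monochromatic] = 2·(1/2)^3 = 2^{1 − 3} = 1/4.
Summing: E[X] = C(5, 3) · 2^{1 − 3} = 10 · 1/4 = 5/2.
Numerically: E[X] ≈ 2.500.

E[X] = C(5,3)·2^(1−C(3,2)) = 5/2 ≈ 2.500.


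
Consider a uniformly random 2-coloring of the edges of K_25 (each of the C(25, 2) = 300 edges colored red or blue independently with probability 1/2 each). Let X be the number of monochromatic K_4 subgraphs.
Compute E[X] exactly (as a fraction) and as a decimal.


Let X = Σ_S X_S over the C(25, 4) = 12650 subsets S of size 4, where X_S = 1 if the K_4 on S is monochromatic.
For a fixed S, the K_4 on S has C(4, 2) = 6 edges. P[all 6 edges red] = (1/2)^6, and likewise for blue, so P[monochromatic] = 2·(1/2)^6 = 2^{1 − 6} = 1/32.
By linearity: E[X] = C(25, 4) · 2^{1 − 6} = 12650 · 1/32 = 6325/16.
Numerically: E[X] ≈ 395.312500.

E[X] = C(25,4)·2^(1−C(4,2)) = 6325/16 ≈ 395.312500.


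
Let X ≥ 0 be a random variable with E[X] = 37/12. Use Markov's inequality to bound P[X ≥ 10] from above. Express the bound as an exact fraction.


μ = E[X] = 37/12, a = 10.
Markov: P[X ≥ 10] ≤ μ/a = (37/12)/10 = 37/120.
Numerically: ≈ 0.308.
(Since a = 10 > μ = 3.083, the bound 37/120 is < 1 and informative.)

P[X ≥ 10] ≤ 37/120 ≈ 0.308.


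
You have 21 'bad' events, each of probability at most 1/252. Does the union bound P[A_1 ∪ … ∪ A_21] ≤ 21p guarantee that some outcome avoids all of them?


Union bound: P[∪_{i=1}^{21} A_i] ≤ Σ_i P[A_i] ≤ 21·p = 21·(1/252) = 1/12.
Numerically: 1/12 ≈ 0.083.
Is 1/12 < 1? YES.
Since P[∪ A_i] ≤ 1/12 < 1, the complement has P[∩ A_i^c] ≥ 1 − 1/12 = 11/12 > 0, so some outcome avoids every A_i.

21·p = 1/12 ≈ 0.083; existence CERTIFIED by the union bound.


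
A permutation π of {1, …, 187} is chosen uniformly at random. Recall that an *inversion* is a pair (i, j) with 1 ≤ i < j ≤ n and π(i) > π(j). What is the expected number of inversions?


Write X = Σ X_I over the C(187, 2) = 17391 pairs i < j, with X_I the indicator of one inversion.
There are 17391 indicators.
For each fixed pair i < j, the values π(i) and π(j) are two distinct elements of {1, …, 187} in uniformly random order; by symmetry P[π(i) > π(j)] = 1/2.
By linearity: E[X] = 17391 · (1/2) = C(187, 2) · (1/2) = 17391/2 = 17391/2 ≈ 8695.50000.

E[X] = 17391/2 = 8695.50000.


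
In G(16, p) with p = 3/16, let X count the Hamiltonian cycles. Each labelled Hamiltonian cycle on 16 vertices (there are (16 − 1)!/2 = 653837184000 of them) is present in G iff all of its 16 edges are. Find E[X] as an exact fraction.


K_16 has (16 − 1)!/2 = 653837184000 labelled Hamiltonian cycles.
For each such Hamiltonian cycle H, let X_H = 1 if all 16 edges of H are present in G. Then P[X_H = 1] = p^{16} = (3/16)^{16} = 43046721/18446744073709551616.
By linearity of expectation: E[X] = Σ_H E[X_H] = 653837184000 · p^{16} = 653837184000 · 43046721/18446744073709551616 = 27485885585032875/18014398509481984.
Numerically: E[X] ≈ 1.526.

E[X] = 653837184000 · (3/16)^{16} = 27485885585032875/18014398509481984 ≈ 1.526.


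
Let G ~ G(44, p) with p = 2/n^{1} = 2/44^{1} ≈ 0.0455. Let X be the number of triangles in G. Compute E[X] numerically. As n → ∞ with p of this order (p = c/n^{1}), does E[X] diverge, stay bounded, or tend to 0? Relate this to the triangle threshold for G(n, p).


Number of potential triangles: C(44, 3) = 13244.
Each occurs with probability p³ ≈ (0.0455)³ ≈ 9.39144e-05.
By linearity: E[X] = C(44, 3)·p³ ≈ 13244 · 9.39144e-05 ≈ 1.244.
Here α = 1, so p = 2/n is exactly at the triangle threshold p ~ 1/n. Asymptotically E[X] → c³/6 = 2³/6 = 4/3 ≈ 1.333, a bounded constant. In this regime the triangle count is asymptotically Poisson(c³/6).

E[X] ≈ 1.244; in regime p = Θ(1/n^{1}) E[X] stays bounded (at the triangle threshold p ~ 1/n).


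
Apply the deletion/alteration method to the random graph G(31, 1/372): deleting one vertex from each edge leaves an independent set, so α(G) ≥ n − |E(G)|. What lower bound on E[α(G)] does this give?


E[|E(G)|] = C(31, 2)·p = 465 · (1/372) = 5/4.
E[α(G)] ≥ n − E[|E(G)|] = 31 − 5/4 = 119/4.
Numerically: ≈ 29.750000.
(This is only a lower bound; the true E[α(G)] may be larger.)

E[α(G)] ≥ 119/4 ≈ 29.750000.


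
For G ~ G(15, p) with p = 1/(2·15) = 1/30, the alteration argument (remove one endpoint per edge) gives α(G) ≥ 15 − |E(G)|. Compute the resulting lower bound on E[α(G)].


E[|E(G)|] = C(15, 2)·p = 105 · (1/30) = 7/2.
E[α(G)] ≥ n − E[|E(G)|] = 15 − 7/2 = 23/2.
Numerically: ≈ 11.500.
(This is only a lower bound; the true E[α(G)] may be larger.)

E[α(G)] ≥ 23/2 ≈ 11.500.


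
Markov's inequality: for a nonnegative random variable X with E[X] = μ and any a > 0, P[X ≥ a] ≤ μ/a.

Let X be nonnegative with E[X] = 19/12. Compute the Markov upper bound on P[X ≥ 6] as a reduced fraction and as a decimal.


μ = E[X] = 19/12, a = 6.
Markov: P[X ≥ 6] ≤ μ/a = (19/12)/6 = 19/72.
Numerically: ≈ 0.264.
(Since a = 6 > μ = 1.583, the bound 19/72 is < 1 and informative.)

P[X ≥ 6] ≤ 19/72 ≈ 0.264.


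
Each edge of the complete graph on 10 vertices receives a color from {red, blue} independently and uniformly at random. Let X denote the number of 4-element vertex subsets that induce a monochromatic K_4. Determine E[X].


Let X = Σ_S X_S over the C(10, 4) = 210 subsets S of size 4, where X_S = 1 if the K_4 on S is monochromatic.
For a fixed S, the K_4 on S has C(4, 2) = 6 edges. P[all 6 edges red] = (1/2)^6, and likewise for blue, so P[monochromatic] = 2·(1/2)^6 = 2^{1 − 6} = 1/32.
By linearity of expectation: E[X] = C(10, 4) · 2^{1 − 6} = 210 · 1/32 = 105/16.
Numerically: E[X] ≈ 6.562500.

E[X] = C(10,4)·2^(1−C(4,2)) = 105/16 ≈ 6.562500.


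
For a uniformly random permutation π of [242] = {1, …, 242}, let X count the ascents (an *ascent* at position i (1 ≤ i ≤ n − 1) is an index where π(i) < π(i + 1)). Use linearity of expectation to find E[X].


Write X = Σ X_I over i = 1, …, 241, with X_I the indicator of one ascent.
There are 241 indicators.
For each fixed i, the pair (π(i), π(i+1)) is a uniformly random ordered pair of distinct values from {1, …, 242}; by symmetry P[π(i) < π(i+1)] = 1/2.
By linearity: E[X] = 241 · (1/2) = (242 − 1) · (1/2) = 241/2 ≈ 120.500.

E[X] = 241/2 = 120.500.


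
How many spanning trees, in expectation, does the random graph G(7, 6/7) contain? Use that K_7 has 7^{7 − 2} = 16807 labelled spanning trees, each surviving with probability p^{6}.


K_7 has 7^{7 − 2} = 16807 labelled spanning trees.
For each such spanning tree H, let X_H = 1 if all 6 edges of H are present in G. Then P[X_H = 1] = p^{6} = (6/7)^{6} = 46656/117649.
Summing the indicators: E[X] = Σ_H E[X_H] = 16807 · p^{6} = 16807 · 46656/117649 = 46656/7.
Numerically: E[X] ≈ 6665.1.

E[X] = 16807 · (6/7)^{6} = 46656/7 ≈ 6665.1.


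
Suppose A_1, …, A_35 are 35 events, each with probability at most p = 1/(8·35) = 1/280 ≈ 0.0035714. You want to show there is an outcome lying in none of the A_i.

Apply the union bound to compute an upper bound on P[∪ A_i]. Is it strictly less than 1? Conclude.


Union bound: P[∪_{i=1}^{35} A_i] ≤ Σ_i P[A_i] ≤ 35·p = 35·(1/280) = 1/8.
Numerically: 1/8 ≈ 0.1250000.
Is 1/8 < 1? YES.
Since P[∪ A_i] ≤ 1/8 < 1, the complement has P[∩ A_i^c] ≥ 1 − 1/8 = 7/8 > 0, so some outcome avoids every A_i.

35·p = 1/8 ≈ 0.1250000; existence CERTIFIED by the union bound.


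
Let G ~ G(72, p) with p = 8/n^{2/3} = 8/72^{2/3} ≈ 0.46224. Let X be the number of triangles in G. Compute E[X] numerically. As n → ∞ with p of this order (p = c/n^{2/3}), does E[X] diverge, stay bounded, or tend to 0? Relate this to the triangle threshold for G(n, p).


Number of potential triangles: C(72, 3) = 59640.
Each occurs with probability p³ ≈ (0.46224)³ ≈ 9.8765432e-02.
By linearity: E[X] = C(72, 3)·p³ ≈ 59640 · 9.8765432e-02 ≈ 5890.37037.
Since α = 2/3 < 1, p = c/n^{2/3} ≫ 1/n is above the triangle threshold p ~ 1/n. Asymptotically E[X] ~ (c³/6)·n^{3(1−α)} = (8³/6)·n^{1} → ∞; triangles are abundant w.h.p.

E[X] ≈ 5890.37037; in regime p = Θ(1/n^{2/3}) E[X] diverges (above the triangle threshold p ~ 1/n).


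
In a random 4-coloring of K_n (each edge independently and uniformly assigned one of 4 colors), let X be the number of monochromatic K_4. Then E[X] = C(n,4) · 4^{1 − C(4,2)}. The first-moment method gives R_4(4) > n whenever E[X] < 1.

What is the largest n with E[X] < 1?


We need C(n, 4) · 4^{1 − 6} < 1, i.e. C(n, 4) < 4^{6 − 1} = 1024.
Check values of n near the boundary:
  n = 9: C(9, 4) = 126; 126 < 1024? YES
  n = 10: C(10, 4) = 210; 210 < 1024? YES
  n = 11: C(11, 4) = 330; 330 < 1024? YES
  n = 12: C(12, 4) = 495; 495 < 1024? YES
  n = 13: C(13, 4) = 715; 715 < 1024? YES
  n = 14: C(14, 4) = 1001; 1001 < 1024? YES
  n = 15: C(15, 4) = 1365; 1365 < 1024? NO
  n = 16: C(16, 4) = 1820; 1820 < 1024? NO
The largest n with C(n, 4) < 1024 is n = 14 (where E[X] = 1001/1024 ≈ 0.9775). Hence R_4(4) > 14, i.e. R_4(4) ≥ 15.

Largest n = 14; hence R_4(4) > 14.


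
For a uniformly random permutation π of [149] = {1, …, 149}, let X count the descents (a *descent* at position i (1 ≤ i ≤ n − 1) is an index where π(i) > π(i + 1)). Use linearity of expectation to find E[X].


Write X = Σ X_I over i = 1, …, 148, with X_I the indicator of one descent.
There are 148 indicators.
For each fixed i, the pair (π(i), π(i+1)) is a uniformly random ordered pair of distinct values from {1, …, 149}; by symmetry P[π(i) > π(i+1)] = 1/2.
By linearity: E[X] = 148 · (1/2) = (149 − 1) · (1/2) = 74 ≈ 74.0000.

E[X] = 74 = 74.0000.


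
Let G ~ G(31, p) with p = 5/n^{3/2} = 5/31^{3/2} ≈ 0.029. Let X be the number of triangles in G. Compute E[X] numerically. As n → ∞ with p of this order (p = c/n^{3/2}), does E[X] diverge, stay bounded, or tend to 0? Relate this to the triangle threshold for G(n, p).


Number of potential triangles: C(31, 3) = 4495.
Each occurs with probability p³ ≈ (0.029)³ ≈ 2.43099e-05.
By linearity: E[X] = C(31, 3)·p³ ≈ 4495 · 2.43099e-05 ≈ 0.109.
Since α = 3/2 > 1, p = c/n^{3/2} = o(1/n) is below the triangle threshold p ~ 1/n. Asymptotically E[X] ~ (c³/6)·n^{3(1−α)} = (5³/6)·n^{-1.5} → 0, so by Markov's inequality G has no triangles w.h.p.

E[X] ≈ 0.109; in regime p = Θ(1/n^{3/2}) E[X] tends to 0 (below the triangle threshold p ~ 1/n).


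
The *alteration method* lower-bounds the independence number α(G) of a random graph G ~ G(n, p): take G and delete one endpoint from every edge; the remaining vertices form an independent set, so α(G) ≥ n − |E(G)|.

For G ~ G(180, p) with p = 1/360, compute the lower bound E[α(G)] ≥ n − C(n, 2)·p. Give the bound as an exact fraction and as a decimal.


E[|E(G)|] = C(180, 2)·p = 16110 · (1/360) = 179/4.
E[α(G)] ≥ n − E[|E(G)|] = 180 − 179/4 = 541/4.
Numerically: ≈ 135.250000.
(This is only a lower bound; the true E[α(G)] may be larger.)

E[α(G)] ≥ 541/4 ≈ 135.250000.


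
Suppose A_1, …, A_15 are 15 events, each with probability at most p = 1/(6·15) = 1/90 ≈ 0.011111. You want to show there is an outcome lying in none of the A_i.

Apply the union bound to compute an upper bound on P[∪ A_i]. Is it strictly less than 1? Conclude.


Union bound: P[∪_{i=1}^{15} A_i] ≤ Σ_i P[A_i] ≤ 15·p = 15·(1/90) = 1/6.
Numerically: 1/6 ≈ 0.166667.
Is 1/6 < 1? YES.
Since P[∪ A_i] ≤ 1/6 < 1, the complement has P[∩ A_i^c] ≥ 1 − 1/6 = 5/6 > 0, so some outcome avoids every A_i.

15·p = 1/6 ≈ 0.166667; existence CERTIFIED by the union bound.
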